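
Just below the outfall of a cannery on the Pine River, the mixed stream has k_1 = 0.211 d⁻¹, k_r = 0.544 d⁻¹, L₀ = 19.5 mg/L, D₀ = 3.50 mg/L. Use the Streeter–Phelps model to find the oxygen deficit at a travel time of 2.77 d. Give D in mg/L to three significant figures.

k_1 L₀/(k_r−k_1) = 0.211×19.5/(0.544−0.211) = 4.114/0.3330 = 12.36 mg/L.
e^(−k_1 t) = e^(−0.211×2.770) = 0.5574; e^(−k_r t) = e^(−0.544×2.770) = 0.2216.
D = 12.36 × (0.5574 − 0.2216) + 3.50 × 0.2216 = 4.149 + 0.7756 = 4.925 mg/L.

D ≈ 4.92 mg/L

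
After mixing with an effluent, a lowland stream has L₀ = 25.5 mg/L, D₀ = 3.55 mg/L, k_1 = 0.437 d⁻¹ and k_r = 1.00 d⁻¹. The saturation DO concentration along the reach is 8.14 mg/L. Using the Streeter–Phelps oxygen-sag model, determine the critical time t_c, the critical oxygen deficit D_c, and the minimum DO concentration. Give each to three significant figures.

At the critical point dD/dt = 0, so k_1 L₀ e^(−k_1 t) = k_r D. Substituting D(t) from the Streeter–Phelps equation and solving for t gives
t_c = ln[(k_r/k_1)(1 − D₀(k_r−k_1)/(k_1 L₀))] / (k_r−k_1).
Here k_r−k_1 = 0.5630 d⁻¹ and 1 − D₀(k_r−k_1)/(k_1 L₀) = 1 − 3.55×0.5630/(0.437×25.5) = 0.8206, so
t_c = ln(2.288 × 0.8206) / 0.5630 = 0.6302 / 0.5630 = 1.119 d.
L(t_c) = L₀ e^(−k_1 t_c) = 25.5 × 0.6132 = 15.64 mg/L, and at the critical point k_r D_c = k_1 L, so D_c = (0.437/1.00) × 15.64 = 6.833 mg/L.
Minimum DO = C_s − D_c = 8.14 − 6.833 = 1.307 mg/L.

t_c ≈ 1.12 d; D_c ≈ 6.83 mg/L; min DO ≈ 1.31 mg/L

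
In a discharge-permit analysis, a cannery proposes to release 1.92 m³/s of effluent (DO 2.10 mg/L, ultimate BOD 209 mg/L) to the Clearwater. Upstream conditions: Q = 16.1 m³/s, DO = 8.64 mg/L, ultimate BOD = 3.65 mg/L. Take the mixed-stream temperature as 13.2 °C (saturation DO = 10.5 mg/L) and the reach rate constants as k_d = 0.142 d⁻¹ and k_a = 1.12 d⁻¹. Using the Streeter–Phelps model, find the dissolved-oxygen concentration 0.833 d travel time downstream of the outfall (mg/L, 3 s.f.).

Mixed DO = (16.1×8.64 + 1.92×2.10)/(16.1+1.92) = 143.1/18.02 = 7.943 mg/L.
Mixed L₀ = (16.1×3.65 + 1.92×209)/(18.02) = 460.0/18.02 = 25.53 mg/L.
Initial deficit D₀ = C_s − DO₀ = 10.5 − 7.943 = 2.557 mg/L.
D(0.833) = [0.142×25.53/(1.12−0.142)](e^(−0.142×0.833) − e^(−1.12×0.833)) + 2.557 e^(−1.12×0.833)
= 3.707 × (0.8884 − 0.3934) + 2.557 × 0.3934 = 2.841 mg/L.
DO = 10.5 − 2.841 = 7.659 mg/L.

DO ≈ 7.66 mg/L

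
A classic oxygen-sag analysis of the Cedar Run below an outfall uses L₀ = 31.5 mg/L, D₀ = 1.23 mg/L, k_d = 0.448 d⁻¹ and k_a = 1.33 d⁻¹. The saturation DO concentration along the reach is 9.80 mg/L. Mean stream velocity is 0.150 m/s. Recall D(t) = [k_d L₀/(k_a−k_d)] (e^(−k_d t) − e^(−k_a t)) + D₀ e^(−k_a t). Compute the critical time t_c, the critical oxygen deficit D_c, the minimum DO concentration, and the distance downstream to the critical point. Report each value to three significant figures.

t_c = [1/(k_a−k_d)] ln[(k_a/k_d)(1 − D₀(k_a−k_d)/(k_d L₀))]
= [1/(1.33−0.448)] ln[(1.33/0.448)(1 − 1.23×0.8820/(0.448×31.5))]
= (1/0.8820) ln[2.969 × 0.9231] = 1.134 × ln(2.741) = 1.134 × 1.008 = 1.143 d.
D_c = (k_d/k_a) L₀ e^(−k_d t_c) = (0.448/1.33) × 31.5 × e^(−0.448×1.143) = 0.3368 × 31.5 × 0.5993 = 6.358 mg/L.
Minimum DO = C_s − D_c = 9.80 − 6.358 = 3.442 mg/L.
x_c = v t_c = 0.150 m/s × 1.143 d × 86400 s/d = 14810 m ≈ 14.8 km.

t_c ≈ 1.14 d; D_c ≈ 6.36 mg/L; min DO ≈ 3.44 mg/L; x_c ≈ 14.8 km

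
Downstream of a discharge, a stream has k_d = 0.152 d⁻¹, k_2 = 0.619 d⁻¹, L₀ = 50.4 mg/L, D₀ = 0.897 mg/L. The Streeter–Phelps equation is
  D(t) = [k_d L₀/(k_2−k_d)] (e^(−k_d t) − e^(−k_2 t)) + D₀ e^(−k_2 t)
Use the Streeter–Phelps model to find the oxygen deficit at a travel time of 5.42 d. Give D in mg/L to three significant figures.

k_d L₀/(k_2−k_d) = 0.152×50.4/(0.619−0.152) = 7.661/0.4670 = 16.40 mg/L.
e^(−k_d t) = e^(−0.152×5.420) = 0.4387; e^(−k_2 t) = e^(−0.619×5.420) = 0.03491.
D = 16.40 × (0.4387 − 0.03491) + 0.897 × 0.03491 = 6.625 + 0.03131 = 6.656 mg/L.

D ≈ 6.66 mg/L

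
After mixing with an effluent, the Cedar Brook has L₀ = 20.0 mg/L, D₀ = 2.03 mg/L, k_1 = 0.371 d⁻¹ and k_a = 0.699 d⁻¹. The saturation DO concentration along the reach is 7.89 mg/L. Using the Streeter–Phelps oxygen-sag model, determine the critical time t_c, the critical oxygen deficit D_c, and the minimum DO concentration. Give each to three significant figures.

t_c ≈ 1.64 d; D_c ≈ 5.77 mg/L; min DO ≈ 2.12 mg/L

t_c = [1/(k_a−k_1)] ln[(k_a/k_1)(1 − D₀(k_a−k_1)/(k_1 L₀))]
= [1/(0.699−0.371)] ln[(0.699/0.371)(1 − 2.03×0.3280/(0.371×20.0))]
= (1/0.3280) ln[1.884 × 0.9103] = 3.049 × ln(1.715) = 3.049 × 0.5394 = 1.645 d.
L(t_c) = L₀ e^(−k_1 t_c) = 20.0 × 0.5433 = 10.87 mg/L, and at the critical point k_a D_c = k_1 L, so D_c = (0.371/0.699) × 10.87 = 5.767 mg/L.
Minimum DO = C_s − D_c = 7.89 − 5.767 = 2.123 mg/L.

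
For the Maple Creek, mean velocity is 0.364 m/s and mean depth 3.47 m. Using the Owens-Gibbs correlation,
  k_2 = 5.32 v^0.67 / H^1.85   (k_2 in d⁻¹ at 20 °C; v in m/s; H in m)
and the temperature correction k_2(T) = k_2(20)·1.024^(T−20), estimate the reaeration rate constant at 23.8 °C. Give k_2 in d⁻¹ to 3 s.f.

k_2 ≈ 0.296 d⁻¹

k_2(20) = 5.32 × 0.364^0.67 / 3.47^1.85 = 5.32 × 0.5081 / 9.991 = 0.2705 d⁻¹.
k_2(23.8) = 0.2705 × 1.024^(23.8−20) = 0.2705 × 1.094 = 0.2961 d⁻¹.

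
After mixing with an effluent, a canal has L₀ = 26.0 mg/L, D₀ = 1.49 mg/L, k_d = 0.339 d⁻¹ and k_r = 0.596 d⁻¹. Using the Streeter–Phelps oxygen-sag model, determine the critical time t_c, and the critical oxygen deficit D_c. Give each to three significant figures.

At the critical point dD/dt = 0, so k_d L₀ e^(−k_d t) = k_r D. Substituting D(t) from the Streeter–Phelps equation and solving for t gives
t_c = ln[(k_r/k_d)(1 − D₀(k_r−k_d)/(k_d L₀))] / (k_r−k_d).
Here k_r−k_d = 0.2570 d⁻¹ and 1 − D₀(k_r−k_d)/(k_d L₀) = 1 − 1.49×0.2570/(0.339×26.0) = 0.9566, so
t_c = ln(1.758 × 0.9566) / 0.2570 = 0.5198 / 0.2570 = 2.023 d.
D_c = (k_d/k_r) L₀ e^(−k_d t_c) = (0.339/0.596) × 26.0 × e^(−0.339×2.023) = 0.5688 × 26.0 × 0.5037 = 7.450 mg/L.

t_c ≈ 2.02 d; D_c ≈ 7.45 mg/L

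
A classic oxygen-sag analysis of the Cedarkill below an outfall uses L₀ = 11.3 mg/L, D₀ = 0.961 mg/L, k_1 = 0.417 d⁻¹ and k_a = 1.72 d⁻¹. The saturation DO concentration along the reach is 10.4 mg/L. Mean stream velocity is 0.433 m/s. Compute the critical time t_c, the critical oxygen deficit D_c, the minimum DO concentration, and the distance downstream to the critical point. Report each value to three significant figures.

t_c ≈ 0.850 d; D_c ≈ 1.92 mg/L; min DO ≈ 8.48 mg/L; x_c ≈ 31.8 km

At the critical point dD/dt = 0, so k_1 L₀ e^(−k_1 t) = k_a D. Substituting D(t) from the Streeter–Phelps equation and solving for t gives
t_c = ln[(k_a/k_1)(1 − D₀(k_a−k_1)/(k_1 L₀))] / (k_a−k_1).
Here k_a−k_1 = 1.303 d⁻¹ and 1 − D₀(k_a−k_1)/(k_1 L₀) = 1 − 0.961×1.303/(0.417×11.3) = 0.7343, so
t_c = ln(4.125 × 0.7343) / 1.303 = 1.108 / 1.303 = 0.8504 d.
D_c = (k_1/k_a) L₀ e^(−k_1 t_c) = (0.417/1.72) × 11.3 × e^(−0.417×0.8504) = 0.2424 × 11.3 × 0.7014 = 1.922 mg/L.
Minimum DO = C_s − D_c = 10.4 − 1.922 = 8.478 mg/L.
x_c = v t_c = 0.433 m/s × 0.8504 d × 86400 s/d = 31820 m ≈ 31.8 km.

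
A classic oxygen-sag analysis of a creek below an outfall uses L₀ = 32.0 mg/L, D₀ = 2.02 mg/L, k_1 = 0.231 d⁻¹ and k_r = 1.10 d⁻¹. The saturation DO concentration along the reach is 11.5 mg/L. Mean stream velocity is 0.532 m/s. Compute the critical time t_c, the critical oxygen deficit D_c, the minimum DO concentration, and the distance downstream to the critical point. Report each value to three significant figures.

t_c ≈ 1.48 d; D_c ≈ 4.77 mg/L; min DO ≈ 6.73 mg/L; x_c ≈ 68.2 km

t_c = [1/(k_r−k_1)] ln[(k_r/k_1)(1 − D₀(k_r−k_1)/(k_1 L₀))]
= [1/(1.10−0.231)] ln[(1.10/0.231)(1 − 2.02×0.8690/(0.231×32.0))]
= (1/0.8690) ln[4.762 × 0.7625] = 1.151 × ln(3.631) = 1.151 × 1.290 = 1.484 d.
L(t_c) = L₀ e^(−k_1 t_c) = 32.0 × 0.7098 = 22.71 mg/L, and at the critical point k_r D_c = k_1 L, so D_c = (0.231/1.10) × 22.71 = 4.770 mg/L.
Minimum DO = C_s − D_c = 11.5 − 4.770 = 6.730 mg/L.
x_c = v t_c = 0.532 m/s × 1.484 d × 86400 s/d = 68210 m ≈ 68.2 km.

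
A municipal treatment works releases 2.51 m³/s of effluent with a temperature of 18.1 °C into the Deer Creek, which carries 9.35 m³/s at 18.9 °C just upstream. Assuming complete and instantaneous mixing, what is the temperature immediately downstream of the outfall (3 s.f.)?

Flow-weighted mixing: C = (Q_r C_r + Q_w C_w)/(Q_r + Q_w)
= (9.35×18.9 + 2.51×18.1)/(9.35 + 2.51) = 222.1/11.86 = 18.73 °C.

18.7 °C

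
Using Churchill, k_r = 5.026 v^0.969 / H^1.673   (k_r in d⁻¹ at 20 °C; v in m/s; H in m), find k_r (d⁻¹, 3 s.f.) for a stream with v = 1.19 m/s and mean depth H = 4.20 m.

k_r ≈ 0.539 d⁻¹

k_r = 5.026 × 1.19^0.969 / 4.20^1.673 = 5.026 × 1.184 / 11.03 = 0.5392 d⁻¹.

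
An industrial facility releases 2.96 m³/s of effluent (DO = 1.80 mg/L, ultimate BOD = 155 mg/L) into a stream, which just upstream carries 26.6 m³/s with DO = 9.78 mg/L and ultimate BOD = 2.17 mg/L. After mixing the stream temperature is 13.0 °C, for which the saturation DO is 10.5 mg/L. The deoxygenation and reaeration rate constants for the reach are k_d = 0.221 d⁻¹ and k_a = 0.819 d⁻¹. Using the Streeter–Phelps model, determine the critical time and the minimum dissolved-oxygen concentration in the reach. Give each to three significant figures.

t_c ≈ 1.74 d; minimum DO ≈ 7.29 mg/L

Mixed DO = (26.6×9.78 + 2.96×1.80)/(26.6+2.96) = 265.5/29.56 = 8.981 mg/L.
Mixed L₀ = (26.6×2.17 + 2.96×155)/(29.56) = 516.5/29.56 = 17.47 mg/L.
Initial deficit D₀ = C_s − DO₀ = 10.5 − 8.981 = 1.519 mg/L.
t_c = (1/0.5980) ln[(0.819/0.221)(1 − 1.519×0.5980/(0.221×17.47))] = 1.672 × ln(2.834) = 1.742 d.
D_c = (0.221/0.819) × 17.47 × e^(−0.221×1.742) = 0.2698 × 17.47 × 0.6805 = 3.208 mg/L.
Minimum DO = 10.5 − 3.208 = 7.292 mg/L.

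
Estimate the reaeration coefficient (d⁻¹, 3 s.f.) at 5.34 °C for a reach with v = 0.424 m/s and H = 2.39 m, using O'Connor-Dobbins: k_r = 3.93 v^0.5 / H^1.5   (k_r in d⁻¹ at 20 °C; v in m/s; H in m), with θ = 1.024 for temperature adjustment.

k_r(20) = 3.93 × 0.424^0.5 / 2.39^1.5 = 3.93 × 0.6512 / 3.695 = 0.6926 d⁻¹.
k_r(5.34) = 0.6926 × 1.024^(5.34−20) = 0.6926 × 0.7063 = 0.4892 d⁻¹.

k_r ≈ 0.489 d⁻¹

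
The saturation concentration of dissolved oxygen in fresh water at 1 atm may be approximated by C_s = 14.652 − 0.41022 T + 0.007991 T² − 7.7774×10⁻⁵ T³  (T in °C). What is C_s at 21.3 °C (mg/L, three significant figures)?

C_s = 14.652 − 0.41022×21.3 + 0.007991×21.3² − 7.7774×10⁻⁵×21.3³ = 8.788 mg/L.

C_s ≈ 8.79 mg/L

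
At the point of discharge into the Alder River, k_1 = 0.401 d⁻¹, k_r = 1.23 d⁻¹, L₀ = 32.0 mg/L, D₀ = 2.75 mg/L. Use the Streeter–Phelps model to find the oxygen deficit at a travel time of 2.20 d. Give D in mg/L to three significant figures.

D ≈ 5.56 mg/L

k_1 L₀/(k_r−k_1) = 0.401×32.0/(1.23−0.401) = 12.83/0.8290 = 15.48 mg/L.
e^(−k_1 t) = e^(−0.401×2.200) = 0.4139; e^(−k_r t) = e^(−1.23×2.200) = 0.06680.
D = 15.48 × (0.4139 − 0.06680) + 2.75 × 0.06680 = 5.372 + 0.1837 = 5.556 mg/L.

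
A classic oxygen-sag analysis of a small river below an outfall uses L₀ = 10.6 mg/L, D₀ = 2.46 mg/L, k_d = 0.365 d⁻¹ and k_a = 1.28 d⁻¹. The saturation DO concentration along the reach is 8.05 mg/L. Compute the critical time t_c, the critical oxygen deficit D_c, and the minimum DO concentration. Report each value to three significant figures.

t_c ≈ 0.419 d; D_c ≈ 2.59 mg/L; min DO ≈ 5.46 mg/L

t_c = [1/(k_a−k_d)] ln[(k_a/k_d)(1 − D₀(k_a−k_d)/(k_d L₀))]
= [1/(1.28−0.365)] ln[(1.28/0.365)(1 − 2.46×0.9150/(0.365×10.6))]
= (1/0.9150) ln[3.507 × 0.4182] = 1.093 × ln(1.467) = 1.093 × 0.3830 = 0.4186 d.
L(t_c) = L₀ e^(−k_d t_c) = 10.6 × 0.8583 = 9.098 mg/L, and at the critical point k_a D_c = k_d L, so D_c = (0.365/1.28) × 9.098 = 2.594 mg/L.
Minimum DO = C_s − D_c = 8.05 − 2.594 = 5.456 mg/L.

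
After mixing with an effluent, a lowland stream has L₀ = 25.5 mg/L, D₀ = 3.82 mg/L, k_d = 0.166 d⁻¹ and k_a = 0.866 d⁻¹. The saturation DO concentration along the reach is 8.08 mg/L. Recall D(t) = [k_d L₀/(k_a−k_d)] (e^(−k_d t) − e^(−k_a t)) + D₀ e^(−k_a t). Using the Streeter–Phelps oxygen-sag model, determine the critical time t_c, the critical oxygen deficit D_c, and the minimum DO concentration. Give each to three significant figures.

t_c ≈ 0.933 d; D_c ≈ 4.19 mg/L; min DO ≈ 3.89 mg/L

With k_a/k_d = 5.217 and 1 − D₀(k_a−k_d)/(k_d L₀) = 0.3683,
t_c = ln(5.217 × 0.3683) / (0.866 − 0.166) = ln(1.921) / 0.7000 = 0.6530/0.7000 = 0.9329 d.
D_c = (k_d/k_a) L₀ e^(−k_d t_c) = (0.166/0.866) × 25.5 × e^(−0.166×0.9329) = 0.1917 × 25.5 × 0.8565 = 4.187 mg/L.
Minimum DO = C_s − D_c = 8.08 − 4.187 = 3.893 mg/L.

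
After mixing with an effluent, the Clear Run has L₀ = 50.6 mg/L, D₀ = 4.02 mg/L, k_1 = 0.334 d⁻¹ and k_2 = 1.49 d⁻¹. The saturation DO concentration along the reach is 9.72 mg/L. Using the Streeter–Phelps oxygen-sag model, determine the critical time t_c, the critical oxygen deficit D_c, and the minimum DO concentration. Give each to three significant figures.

t_c ≈ 1.02 d; D_c ≈ 8.08 mg/L; min DO ≈ 1.64 mg/L

At the critical point dD/dt = 0, so k_1 L₀ e^(−k_1 t) = k_2 D. Substituting D(t) from the Streeter–Phelps equation and solving for t gives
t_c = ln[(k_2/k_1)(1 − D₀(k_2−k_1)/(k_1 L₀))] / (k_2−k_1).
Here k_2−k_1 = 1.156 d⁻¹ and 1 − D₀(k_2−k_1)/(k_1 L₀) = 1 − 4.02×1.156/(0.334×50.6) = 0.7250, so
t_c = ln(4.461 × 0.7250) / 1.156 = 1.174 / 1.156 = 1.015 d.
L(t_c) = L₀ e^(−k_1 t_c) = 50.6 × 0.7124 = 36.05 mg/L, and at the critical point k_2 D_c = k_1 L, so D_c = (0.334/1.49) × 36.05 = 8.080 mg/L.
Minimum DO = C_s − D_c = 9.72 − 8.080 = 1.640 mg/L.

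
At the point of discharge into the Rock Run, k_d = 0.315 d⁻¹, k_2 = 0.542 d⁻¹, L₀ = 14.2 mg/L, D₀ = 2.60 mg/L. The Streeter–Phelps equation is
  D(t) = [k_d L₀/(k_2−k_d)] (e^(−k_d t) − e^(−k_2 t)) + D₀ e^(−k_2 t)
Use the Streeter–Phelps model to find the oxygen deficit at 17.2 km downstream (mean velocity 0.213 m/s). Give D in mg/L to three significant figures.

Travel time t = x/v = 17.2 km / (0.213 m/s) = 17200 m / 0.213 m/s = 80750 s = 0.9346 d.
k_d L₀/(k_2−k_d) = 0.315×14.2/(0.542−0.315) = 4.473/0.2270 = 19.70 mg/L.
e^(−k_d t) = e^(−0.315×0.9346) = 0.7450; e^(−k_2 t) = e^(−0.542×0.9346) = 0.6026.
D = 19.70 × (0.7450 − 0.6026) + 2.60 × 0.6026 = 2.806 + 1.567 = 4.373 mg/L.

D ≈ 4.37 mg/L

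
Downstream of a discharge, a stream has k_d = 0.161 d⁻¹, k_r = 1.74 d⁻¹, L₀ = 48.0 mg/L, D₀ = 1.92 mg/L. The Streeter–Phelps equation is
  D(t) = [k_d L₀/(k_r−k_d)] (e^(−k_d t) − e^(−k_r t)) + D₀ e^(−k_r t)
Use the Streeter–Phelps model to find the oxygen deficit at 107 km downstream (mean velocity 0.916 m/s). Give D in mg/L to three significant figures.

D ≈ 3.65 mg/L

Travel time t = x/v = 107 km / (0.916 m/s) = 107000 m / 0.916 m/s = 116800 s = 1.352 d.
k_d L₀/(k_r−k_d) = 0.161×48.0/(1.74−0.161) = 7.728/1.579 = 4.894 mg/L.
e^(−k_d t) = e^(−0.161×1.352) = 0.8044; e^(−k_r t) = e^(−1.74×1.352) = 0.09513.
D = 4.894 × (0.8044 − 0.09513) + 1.92 × 0.09513 = 3.471 + 0.1827 = 3.654 mg/L.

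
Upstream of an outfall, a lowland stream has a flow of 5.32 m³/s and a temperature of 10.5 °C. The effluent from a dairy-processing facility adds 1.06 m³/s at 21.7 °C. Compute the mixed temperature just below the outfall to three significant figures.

Flow-weighted mixing: C = (Q_r C_r + Q_w C_w)/(Q_r + Q_w)
= (5.32×10.5 + 1.06×21.7)/(5.32 + 1.06) = 78.86/6.380 = 12.36 °C.

12.4 °C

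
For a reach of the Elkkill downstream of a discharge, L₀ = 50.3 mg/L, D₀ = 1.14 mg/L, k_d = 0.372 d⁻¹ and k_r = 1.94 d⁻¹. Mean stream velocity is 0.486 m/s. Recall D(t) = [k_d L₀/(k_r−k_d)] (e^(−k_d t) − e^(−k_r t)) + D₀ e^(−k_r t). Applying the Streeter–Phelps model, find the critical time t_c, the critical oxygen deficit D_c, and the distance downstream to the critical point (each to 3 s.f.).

t_c ≈ 0.989 d; D_c ≈ 6.68 mg/L; x_c ≈ 41.5 km

With k_r/k_d = 5.215 and 1 − D₀(k_r−k_d)/(k_d L₀) = 0.9045,
t_c = ln(5.215 × 0.9045) / (1.94 − 0.372) = ln(4.717) / 1.568 = 1.551/1.568 = 0.9892 d.
D_c = (k_d/k_r) L₀ e^(−k_d t_c) = (0.372/1.94) × 50.3 × e^(−0.372×0.9892) = 0.1918 × 50.3 × 0.6921 = 6.676 mg/L.
x_c = v t_c = 0.486 m/s × 0.9892 d × 86400 s/d = 41540 m ≈ 41.5 km.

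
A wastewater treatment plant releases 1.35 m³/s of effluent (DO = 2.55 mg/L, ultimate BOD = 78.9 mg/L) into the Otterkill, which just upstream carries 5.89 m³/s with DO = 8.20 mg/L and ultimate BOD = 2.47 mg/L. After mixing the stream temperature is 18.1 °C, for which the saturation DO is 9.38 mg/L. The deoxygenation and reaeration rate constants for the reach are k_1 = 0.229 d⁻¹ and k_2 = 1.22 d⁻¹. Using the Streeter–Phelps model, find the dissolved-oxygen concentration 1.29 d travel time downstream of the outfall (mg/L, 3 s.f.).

Mixed DO = (5.89×8.20 + 1.35×2.55)/(5.89+1.35) = 51.74/7.240 = 7.146 mg/L.
Mixed L₀ = (5.89×2.47 + 1.35×78.9)/(7.240) = 121.1/7.240 = 16.72 mg/L.
Initial deficit D₀ = C_s − DO₀ = 9.38 − 7.146 = 2.234 mg/L.
D(1.29) = [0.229×16.72/(1.22−0.229)](e^(−0.229×1.29) − e^(−1.22×1.29)) + 2.234 e^(−1.22×1.29)
= 3.864 × (0.7442 − 0.2073) + 2.234 × 0.2073 = 2.538 mg/L.
DO = 9.38 − 2.538 = 6.842 mg/L.

DO ≈ 6.84 mg/L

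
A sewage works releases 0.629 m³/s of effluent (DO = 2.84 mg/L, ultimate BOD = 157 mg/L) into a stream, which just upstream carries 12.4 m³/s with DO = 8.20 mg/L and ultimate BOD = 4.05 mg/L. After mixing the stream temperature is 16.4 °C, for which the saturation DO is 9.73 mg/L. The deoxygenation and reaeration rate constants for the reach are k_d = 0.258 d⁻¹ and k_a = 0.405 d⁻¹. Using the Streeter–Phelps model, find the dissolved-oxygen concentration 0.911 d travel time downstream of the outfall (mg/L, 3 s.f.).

DO ≈ 6.50 mg/L

Mixed DO = (12.4×8.20 + 0.629×2.84)/(12.4+0.629) = 103.5/13.03 = 7.941 mg/L.
Mixed L₀ = (12.4×4.05 + 0.629×157)/(13.03) = 149.0/13.03 = 11.43 mg/L.
Initial deficit D₀ = C_s − DO₀ = 9.73 − 7.941 = 1.789 mg/L.
D(0.911) = [0.258×11.43/(0.405−0.258)](e^(−0.258×0.911) − e^(−0.405×0.911)) + 1.789 e^(−0.405×0.911)
= 20.07 × (0.7905 − 0.6915) + 1.789 × 0.6915 = 3.225 mg/L.
DO = 9.73 − 3.225 = 6.505 mg/L.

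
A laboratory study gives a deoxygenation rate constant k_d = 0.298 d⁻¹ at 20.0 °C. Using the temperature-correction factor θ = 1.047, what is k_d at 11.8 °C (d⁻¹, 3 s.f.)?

k_d(T₂) = k_d(T₁) · θ^(T₂−T₁) = 0.298 × 1.047^(11.8−20.0)
= 0.298 × 1.047^-8.20 = 0.298 × 0.6862 = 0.2045 d⁻¹.

k_d ≈ 0.204 d⁻¹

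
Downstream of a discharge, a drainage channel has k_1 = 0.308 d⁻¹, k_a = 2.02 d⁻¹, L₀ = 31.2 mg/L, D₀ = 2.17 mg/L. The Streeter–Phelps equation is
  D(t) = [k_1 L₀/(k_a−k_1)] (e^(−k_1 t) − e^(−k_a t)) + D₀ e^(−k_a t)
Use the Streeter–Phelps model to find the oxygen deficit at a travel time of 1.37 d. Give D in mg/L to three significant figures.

k_1 L₀/(k_a−k_1) = 0.308×31.2/(2.02−0.308) = 9.610/1.712 = 5.613 mg/L.
e^(−k_1 t) = e^(−0.308×1.370) = 0.6558; e^(−k_a t) = e^(−2.02×1.370) = 0.06283.
D = 5.613 × (0.6558 − 0.06283) + 2.17 × 0.06283 = 3.328 + 0.1363 = 3.465 mg/L.

D ≈ 3.46 mg/L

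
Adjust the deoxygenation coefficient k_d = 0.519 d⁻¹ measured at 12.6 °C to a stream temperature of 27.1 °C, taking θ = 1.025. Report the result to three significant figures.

k_d(T₂) = k_d(T₁) · θ^(T₂−T₁) = 0.519 × 1.025^(27.1−12.6)
= 0.519 × 1.025^14.5 = 0.519 × 1.431 = 0.7424 d⁻¹.

k_d ≈ 0.742 d⁻¹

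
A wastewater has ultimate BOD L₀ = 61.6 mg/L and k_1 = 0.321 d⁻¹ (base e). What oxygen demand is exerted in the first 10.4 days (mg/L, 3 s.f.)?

y ≈ 59.4 mg/L

y_t = L₀(1 − e^(−k_1 t)) = 61.6 × (1 − e^(−0.321×10.4))
= 61.6 × (1 − 0.03549) = 61.6 × 0.9645 = 59.41 mg/L.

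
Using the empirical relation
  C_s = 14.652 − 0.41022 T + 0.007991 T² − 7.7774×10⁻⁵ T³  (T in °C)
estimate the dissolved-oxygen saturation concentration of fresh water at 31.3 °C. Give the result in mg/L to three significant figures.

C_s = 14.652 − 0.41022×31.3 + 0.007991×31.3² − 7.7774×10⁻⁵×31.3³ = 7.256 mg/L.

C_s ≈ 7.26 mg/L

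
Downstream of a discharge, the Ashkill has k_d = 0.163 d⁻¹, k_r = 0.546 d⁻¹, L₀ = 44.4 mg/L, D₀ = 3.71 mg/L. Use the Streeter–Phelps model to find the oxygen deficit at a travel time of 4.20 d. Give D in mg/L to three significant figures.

k_d L₀/(k_r−k_d) = 0.163×44.4/(0.546−0.163) = 7.237/0.3830 = 18.90 mg/L.
e^(−k_d t) = e^(−0.163×4.200) = 0.5043; e^(−k_r t) = e^(−0.546×4.200) = 0.1009.
D = 18.90 × (0.5043 − 0.1009) + 3.71 × 0.1009 = 7.622 + 0.3745 = 7.996 mg/L.

D ≈ 8.00 mg/L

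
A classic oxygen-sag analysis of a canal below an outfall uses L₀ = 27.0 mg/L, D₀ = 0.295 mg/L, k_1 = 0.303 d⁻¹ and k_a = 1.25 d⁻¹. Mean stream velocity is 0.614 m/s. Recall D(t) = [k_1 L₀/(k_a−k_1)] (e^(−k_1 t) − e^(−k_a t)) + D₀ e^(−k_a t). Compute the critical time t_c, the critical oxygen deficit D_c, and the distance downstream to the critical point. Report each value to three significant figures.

t_c ≈ 1.46 d; D_c ≈ 4.21 mg/L; x_c ≈ 77.4 km

At the critical point dD/dt = 0, so k_1 L₀ e^(−k_1 t) = k_a D. Substituting D(t) from the Streeter–Phelps equation and solving for t gives
t_c = ln[(k_a/k_1)(1 − D₀(k_a−k_1)/(k_1 L₀))] / (k_a−k_1).
Here k_a−k_1 = 0.9470 d⁻¹ and 1 − D₀(k_a−k_1)/(k_1 L₀) = 1 − 0.295×0.9470/(0.303×27.0) = 0.9659, so
t_c = ln(4.125 × 0.9659) / 0.9470 = 1.382 / 0.9470 = 1.460 d.
L(t_c) = L₀ e^(−k_1 t_c) = 27.0 × 0.6425 = 17.35 mg/L, and at the critical point k_a D_c = k_1 L, so D_c = (0.303/1.25) × 17.35 = 4.205 mg/L.
x_c = v t_c = 0.614 m/s × 1.460 d × 86400 s/d = 77440 m ≈ 77.4 km.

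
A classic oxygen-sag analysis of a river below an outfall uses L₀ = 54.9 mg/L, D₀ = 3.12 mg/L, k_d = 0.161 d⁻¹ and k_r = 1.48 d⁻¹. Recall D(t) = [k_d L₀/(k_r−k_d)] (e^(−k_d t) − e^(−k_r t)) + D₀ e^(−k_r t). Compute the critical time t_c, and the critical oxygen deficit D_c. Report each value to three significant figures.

t_c = [1/(k_r−k_d)] ln[(k_r/k_d)(1 − D₀(k_r−k_d)/(k_d L₀))]
= [1/(1.48−0.161)] ln[(1.48/0.161)(1 − 3.12×1.319/(0.161×54.9))]
= (1/1.319) ln[9.193 × 0.5344] = 0.7582 × ln(4.913) = 0.7582 × 1.592 = 1.207 d.
L(t_c) = L₀ e^(−k_d t_c) = 54.9 × 0.8234 = 45.21 mg/L, and at the critical point k_r D_c = k_d L, so D_c = (0.161/1.48) × 45.21 = 4.918 mg/L.

t_c ≈ 1.21 d; D_c ≈ 4.92 mg/L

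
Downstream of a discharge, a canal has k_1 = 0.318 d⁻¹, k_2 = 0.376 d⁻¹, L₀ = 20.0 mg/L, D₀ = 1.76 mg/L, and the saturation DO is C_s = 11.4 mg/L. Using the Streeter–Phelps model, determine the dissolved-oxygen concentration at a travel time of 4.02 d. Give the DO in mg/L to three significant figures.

DO ≈ 4.66 mg/L

k_1 L₀/(k_2−k_1) = 0.318×20.0/(0.376−0.318) = 6.360/0.05800 = 109.7 mg/L.
e^(−k_1 t) = e^(−0.318×4.020) = 0.2785; e^(−k_2 t) = e^(−0.376×4.020) = 0.2206.
D = 109.7 × (0.2785 − 0.2206) + 1.76 × 0.2206 = 6.351 + 0.3882 = 6.739 mg/L.
DO = C_s − D = 11.4 − 6.739 = 4.661 mg/L.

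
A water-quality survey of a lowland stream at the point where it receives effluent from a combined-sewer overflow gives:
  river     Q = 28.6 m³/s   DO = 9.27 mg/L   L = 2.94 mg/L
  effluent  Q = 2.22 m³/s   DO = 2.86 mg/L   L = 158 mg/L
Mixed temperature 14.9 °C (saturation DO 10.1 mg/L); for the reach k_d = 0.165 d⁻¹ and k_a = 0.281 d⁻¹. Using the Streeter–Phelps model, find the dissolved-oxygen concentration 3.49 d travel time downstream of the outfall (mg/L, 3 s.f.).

Mixed DO = (28.6×9.27 + 2.22×2.86)/(28.6+2.22) = 271.5/30.82 = 8.808 mg/L.
Mixed L₀ = (28.6×2.94 + 2.22×158)/(30.82) = 434.8/30.82 = 14.11 mg/L.
Initial deficit D₀ = C_s − DO₀ = 10.1 − 8.808 = 1.292 mg/L.
D(3.49) = [0.165×14.11/(0.281−0.165)](e^(−0.165×3.49) − e^(−0.281×3.49)) + 1.292 e^(−0.281×3.49)
= 20.07 × (0.5622 − 0.3751) + 1.292 × 0.3751 = 4.241 mg/L.
DO = 10.1 − 4.241 = 5.859 mg/L.

DO ≈ 5.86 mg/L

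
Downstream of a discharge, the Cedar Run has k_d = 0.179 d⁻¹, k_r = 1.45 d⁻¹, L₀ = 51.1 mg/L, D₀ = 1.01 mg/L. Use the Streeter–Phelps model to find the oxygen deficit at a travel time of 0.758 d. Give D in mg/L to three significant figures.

D ≈ 4.22 mg/L

k_d L₀/(k_r−k_d) = 0.179×51.1/(1.45−0.179) = 9.147/1.271 = 7.197 mg/L.
e^(−k_d t) = e^(−0.179×0.7580) = 0.8731; e^(−k_r t) = e^(−1.45×0.7580) = 0.3332.
D = 7.197 × (0.8731 − 0.3332) + 1.01 × 0.3332 = 3.886 + 0.3365 = 4.222 mg/L.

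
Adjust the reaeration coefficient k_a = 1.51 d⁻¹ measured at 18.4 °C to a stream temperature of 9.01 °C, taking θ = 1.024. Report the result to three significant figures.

k_a(T₂) = k_a(T₁) · θ^(T₂−T₁) = 1.51 × 1.024^(9.01−18.4)
= 1.51 × 1.024^-9.39 = 1.51 × 0.8004 = 1.209 d⁻¹.

k_a ≈ 1.21 d⁻¹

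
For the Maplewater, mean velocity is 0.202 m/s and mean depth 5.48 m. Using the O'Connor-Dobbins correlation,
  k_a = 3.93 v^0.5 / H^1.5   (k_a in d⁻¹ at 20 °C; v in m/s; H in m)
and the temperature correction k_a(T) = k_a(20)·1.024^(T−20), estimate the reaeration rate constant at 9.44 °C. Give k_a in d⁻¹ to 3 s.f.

k_a ≈ 0.107 d⁻¹

k_a(20) = 3.93 × 0.202^0.5 / 5.48^1.5 = 3.93 × 0.4494 / 12.83 = 0.1377 d⁻¹.
k_a(9.44) = 0.1377 × 1.024^(9.44−20) = 0.1377 × 0.7785 = 0.1072 d⁻¹.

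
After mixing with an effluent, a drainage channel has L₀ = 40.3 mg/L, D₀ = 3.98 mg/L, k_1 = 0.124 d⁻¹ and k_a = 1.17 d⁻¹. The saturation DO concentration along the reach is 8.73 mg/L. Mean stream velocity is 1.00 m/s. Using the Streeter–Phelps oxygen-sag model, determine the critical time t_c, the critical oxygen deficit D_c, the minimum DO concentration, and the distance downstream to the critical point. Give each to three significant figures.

t_c = [1/(k_a−k_1)] ln[(k_a/k_1)(1 − D₀(k_a−k_1)/(k_1 L₀))]
= [1/(1.17−0.124)] ln[(1.17/0.124)(1 − 3.98×1.046/(0.124×40.3))]
= (1/1.046) ln[9.435 × 0.1669] = 0.9560 × ln(1.575) = 0.9560 × 0.4542 = 0.4342 d.
D_c = (k_1/k_a) L₀ e^(−k_1 t_c) = (0.124/1.17) × 40.3 × e^(−0.124×0.4342) = 0.1060 × 40.3 × 0.9476 = 4.047 mg/L.
Minimum DO = C_s − D_c = 8.73 − 4.047 = 4.683 mg/L.
x_c = v t_c = 1.00 m/s × 0.4342 d × 86400 s/d = 37520 m ≈ 37.5 km.

t_c ≈ 0.434 d; D_c ≈ 4.05 mg/L; min DO ≈ 4.68 mg/L; x_c ≈ 37.5 km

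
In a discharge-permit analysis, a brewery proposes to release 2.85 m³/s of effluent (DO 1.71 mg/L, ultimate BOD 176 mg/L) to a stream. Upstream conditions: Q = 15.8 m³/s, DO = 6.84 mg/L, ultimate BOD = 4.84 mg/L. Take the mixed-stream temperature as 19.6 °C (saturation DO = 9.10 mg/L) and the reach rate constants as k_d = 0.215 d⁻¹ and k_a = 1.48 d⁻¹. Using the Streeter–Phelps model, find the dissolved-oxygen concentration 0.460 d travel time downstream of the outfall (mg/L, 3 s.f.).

Mixed DO = (15.8×6.84 + 2.85×1.71)/(15.8+2.85) = 112.9/18.65 = 6.056 mg/L.
Mixed L₀ = (15.8×4.84 + 2.85×176)/(18.65) = 578.1/18.65 = 31.00 mg/L.
Initial deficit D₀ = C_s − DO₀ = 9.10 − 6.056 = 3.044 mg/L.
D(0.460) = [0.215×31.00/(1.48−0.215)](e^(−0.215×0.460) − e^(−1.48×0.460)) + 3.044 e^(−1.48×0.460)
= 5.268 × (0.9058 − 0.5062) + 3.044 × 0.5062 = 3.646 mg/L.
DO = 9.10 − 3.646 = 5.454 mg/L.

DO ≈ 5.45 mg/L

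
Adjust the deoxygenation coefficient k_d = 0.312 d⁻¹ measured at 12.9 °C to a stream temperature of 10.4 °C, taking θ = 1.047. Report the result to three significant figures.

k_d ≈ 0.278 d⁻¹

k_d(T₂) = k_d(T₁) · θ^(T₂−T₁) = 0.312 × 1.047^(10.4−12.9)
= 0.312 × 1.047^-2.50 = 0.312 × 0.8915 = 0.2782 d⁻¹.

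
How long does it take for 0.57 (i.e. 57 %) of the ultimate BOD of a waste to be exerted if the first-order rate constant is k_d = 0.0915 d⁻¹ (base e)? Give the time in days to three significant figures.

y/L₀ = 1 − e^(−k_d t) = 0.57 ⇒ e^(−k_d t) = 0.430
t = −ln(0.430) / 0.0915 = 0.8440 / 0.0915 = 9.224 d.

t ≈ 9.22 d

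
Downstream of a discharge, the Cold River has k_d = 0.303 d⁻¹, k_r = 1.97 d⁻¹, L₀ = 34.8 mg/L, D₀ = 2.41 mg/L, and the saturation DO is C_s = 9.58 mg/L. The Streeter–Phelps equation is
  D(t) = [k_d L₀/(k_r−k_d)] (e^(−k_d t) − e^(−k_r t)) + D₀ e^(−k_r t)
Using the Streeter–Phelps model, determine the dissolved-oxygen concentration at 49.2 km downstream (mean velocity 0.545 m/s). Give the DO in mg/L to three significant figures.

DO ≈ 5.47 mg/L

Travel time t = x/v = 49.2 km / (0.545 m/s) = 49200 m / 0.545 m/s = 90280 s = 1.045 d.
k_d L₀/(k_r−k_d) = 0.303×34.8/(1.97−0.303) = 10.54/1.667 = 6.325 mg/L.
e^(−k_d t) = e^(−0.303×1.045) = 0.7286; e^(−k_r t) = e^(−1.97×1.045) = 0.1277.
D = 6.325 × (0.7286 − 0.1277) + 2.41 × 0.1277 = 3.801 + 0.3077 = 4.109 mg/L.
DO = C_s − D = 9.58 − 4.109 = 5.471 mg/L.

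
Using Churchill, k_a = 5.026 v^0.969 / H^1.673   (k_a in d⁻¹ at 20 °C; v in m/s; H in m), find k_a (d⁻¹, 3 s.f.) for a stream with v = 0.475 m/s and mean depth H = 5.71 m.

k_a ≈ 0.132 d⁻¹

k_a = 5.026 × 0.475^0.969 / 5.71^1.673 = 5.026 × 0.4861 / 18.44 = 0.1325 d⁻¹.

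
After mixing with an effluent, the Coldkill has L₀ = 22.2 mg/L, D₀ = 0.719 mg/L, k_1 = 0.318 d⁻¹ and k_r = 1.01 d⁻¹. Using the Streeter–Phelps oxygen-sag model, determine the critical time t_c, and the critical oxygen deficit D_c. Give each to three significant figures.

t_c = [1/(k_r−k_1)] ln[(k_r/k_1)(1 − D₀(k_r−k_1)/(k_1 L₀))]
= [1/(1.01−0.318)] ln[(1.01/0.318)(1 − 0.719×0.6920/(0.318×22.2))]
= (1/0.6920) ln[3.176 × 0.9295] = 1.445 × ln(2.952) = 1.445 × 1.083 = 1.564 d.
L(t_c) = L₀ e^(−k_1 t_c) = 22.2 × 0.6081 = 13.50 mg/L, and at the critical point k_r D_c = k_1 L, so D_c = (0.318/1.01) × 13.50 = 4.250 mg/L.

t_c ≈ 1.56 d; D_c ≈ 4.25 mg/L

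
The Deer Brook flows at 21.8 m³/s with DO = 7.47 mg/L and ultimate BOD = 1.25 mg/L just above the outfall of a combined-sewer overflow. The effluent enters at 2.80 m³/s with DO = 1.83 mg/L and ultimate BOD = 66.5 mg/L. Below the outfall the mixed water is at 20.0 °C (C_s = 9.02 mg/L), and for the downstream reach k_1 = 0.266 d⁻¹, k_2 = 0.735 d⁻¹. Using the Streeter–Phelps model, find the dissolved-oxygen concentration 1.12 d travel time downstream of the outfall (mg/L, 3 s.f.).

DO ≈ 6.56 mg/L

Mixed DO = (21.8×7.47 + 2.80×1.83)/(21.8+2.80) = 168.0/24.60 = 6.828 mg/L.
Mixed L₀ = (21.8×1.25 + 2.80×66.5)/(24.60) = 213.4/24.60 = 8.677 mg/L.
Initial deficit D₀ = C_s − DO₀ = 9.02 − 6.828 = 2.192 mg/L.
D(1.12) = [0.266×8.677/(0.735−0.266)](e^(−0.266×1.12) − e^(−0.735×1.12)) + 2.192 e^(−0.735×1.12)
= 4.921 × (0.7424 − 0.4390) + 2.192 × 0.4390 = 2.455 mg/L.
DO = 9.02 − 2.455 = 6.565 mg/L.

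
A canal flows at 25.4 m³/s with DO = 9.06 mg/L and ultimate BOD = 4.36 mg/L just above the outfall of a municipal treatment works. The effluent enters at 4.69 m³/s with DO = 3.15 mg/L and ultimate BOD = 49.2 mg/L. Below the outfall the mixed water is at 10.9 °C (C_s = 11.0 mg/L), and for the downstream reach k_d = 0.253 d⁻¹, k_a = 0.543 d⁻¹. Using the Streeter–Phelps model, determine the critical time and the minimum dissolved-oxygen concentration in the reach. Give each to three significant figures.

t_c ≈ 1.46 d; minimum DO ≈ 7.34 mg/L

Mixed DO = (25.4×9.06 + 4.69×3.15)/(25.4+4.69) = 244.9/30.09 = 8.139 mg/L.
Mixed L₀ = (25.4×4.36 + 4.69×49.2)/(30.09) = 341.5/30.09 = 11.35 mg/L.
Initial deficit D₀ = C_s − DO₀ = 11.0 − 8.139 = 2.861 mg/L.
t_c = (1/0.2900) ln[(0.543/0.253)(1 − 2.861×0.2900/(0.253×11.35))] = 3.448 × ln(1.526) = 1.457 d.
D_c = (0.253/0.543) × 11.35 × e^(−0.253×1.457) = 0.4659 × 11.35 × 0.6916 = 3.657 mg/L.
Minimum DO = 11.0 − 3.657 = 7.343 mg/L.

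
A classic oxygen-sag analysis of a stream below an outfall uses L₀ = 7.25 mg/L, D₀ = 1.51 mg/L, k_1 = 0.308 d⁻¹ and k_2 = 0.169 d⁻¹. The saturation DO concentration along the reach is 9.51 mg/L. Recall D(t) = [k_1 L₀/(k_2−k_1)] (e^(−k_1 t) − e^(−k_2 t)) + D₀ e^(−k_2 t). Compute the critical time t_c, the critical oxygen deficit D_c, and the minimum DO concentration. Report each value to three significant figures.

t_c ≈ 3.67 d; D_c ≈ 4.26 mg/L; min DO ≈ 5.25 mg/L

With k_2/k_1 = 0.5487 and 1 − D₀(k_2−k_1)/(k_1 L₀) = 1.094,
t_c = ln(0.5487 × 1.094) / (0.169 − 0.308) = ln(0.6003) / -0.1390 = -0.5104/-0.1390 = 3.672 d.
D_c = (k_1/k_2) L₀ e^(−k_1 t_c) = (0.308/0.169) × 7.25 × e^(−0.308×3.672) = 1.822 × 7.25 × 0.3227 = 4.264 mg/L.
Minimum DO = C_s − D_c = 9.51 − 4.264 = 5.246 mg/L.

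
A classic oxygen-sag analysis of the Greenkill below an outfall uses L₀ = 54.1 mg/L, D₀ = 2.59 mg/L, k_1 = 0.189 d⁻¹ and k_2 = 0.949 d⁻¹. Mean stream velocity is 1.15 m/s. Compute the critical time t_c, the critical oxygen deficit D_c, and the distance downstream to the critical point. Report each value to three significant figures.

With k_2/k_1 = 5.021 and 1 − D₀(k_2−k_1)/(k_1 L₀) = 0.8075,
t_c = ln(5.021 × 0.8075) / (0.949 − 0.189) = ln(4.055) / 0.7600 = 1.400/0.7600 = 1.842 d.
L(t_c) = L₀ e^(−k_1 t_c) = 54.1 × 0.7060 = 38.20 mg/L, and at the critical point k_2 D_c = k_1 L, so D_c = (0.189/0.949) × 38.20 = 7.607 mg/L.
x_c = v t_c = 1.15 m/s × 1.842 d × 86400 s/d = 183000 m ≈ 183 km.

t_c ≈ 1.84 d; D_c ≈ 7.61 mg/L; x_c ≈ 183 km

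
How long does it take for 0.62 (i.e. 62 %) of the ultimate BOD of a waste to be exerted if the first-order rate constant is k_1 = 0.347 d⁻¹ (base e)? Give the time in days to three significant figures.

y/L₀ = 1 − e^(−k_1 t) = 0.62 ⇒ e^(−k_1 t) = 0.380
t = −ln(0.380) / 0.347 = 0.9676 / 0.347 = 2.788 d.

t ≈ 2.79 d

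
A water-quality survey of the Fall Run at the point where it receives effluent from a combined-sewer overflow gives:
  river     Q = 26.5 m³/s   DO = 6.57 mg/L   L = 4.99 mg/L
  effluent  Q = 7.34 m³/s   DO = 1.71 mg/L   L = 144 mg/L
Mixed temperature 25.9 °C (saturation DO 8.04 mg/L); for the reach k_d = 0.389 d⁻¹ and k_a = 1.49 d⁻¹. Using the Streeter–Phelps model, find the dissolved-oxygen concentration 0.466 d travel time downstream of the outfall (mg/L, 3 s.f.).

Mixed DO = (26.5×6.57 + 7.34×1.71)/(26.5+7.34) = 186.7/33.84 = 5.516 mg/L.
Mixed L₀ = (26.5×4.99 + 7.34×144)/(33.84) = 1189/33.84 = 35.14 mg/L.
Initial deficit D₀ = C_s − DO₀ = 8.04 − 5.516 = 2.524 mg/L.
D(0.466) = [0.389×35.14/(1.49−0.389)](e^(−0.389×0.466) − e^(−1.49×0.466)) + 2.524 e^(−1.49×0.466)
= 12.42 × (0.8342 − 0.4994) + 2.524 × 0.4994 = 5.418 mg/L.
DO = 8.04 − 5.418 = 2.622 mg/L.

DO ≈ 2.62 mg/L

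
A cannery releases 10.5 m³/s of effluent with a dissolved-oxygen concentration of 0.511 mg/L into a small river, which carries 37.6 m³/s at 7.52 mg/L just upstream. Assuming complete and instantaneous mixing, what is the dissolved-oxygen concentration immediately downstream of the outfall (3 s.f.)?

5.99 mg/L

Flow-weighted mixing: C = (Q_r C_r + Q_w C_w)/(Q_r + Q_w)
= (37.6×7.52 + 10.5×0.511)/(37.6 + 10.5) = 288.1/48.10 = 5.990 mg/L.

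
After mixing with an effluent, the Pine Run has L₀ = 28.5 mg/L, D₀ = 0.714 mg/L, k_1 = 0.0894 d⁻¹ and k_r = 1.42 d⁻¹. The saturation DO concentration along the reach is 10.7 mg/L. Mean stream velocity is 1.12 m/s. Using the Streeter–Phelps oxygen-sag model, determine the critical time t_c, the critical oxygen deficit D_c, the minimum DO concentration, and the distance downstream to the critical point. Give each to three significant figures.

t_c ≈ 1.73 d; D_c ≈ 1.54 mg/L; min DO ≈ 9.16 mg/L; x_c ≈ 167 km

At the critical point dD/dt = 0, so k_1 L₀ e^(−k_1 t) = k_r D. Substituting D(t) from the Streeter–Phelps equation and solving for t gives
t_c = ln[(k_r/k_1)(1 − D₀(k_r−k_1)/(k_1 L₀))] / (k_r−k_1).
Here k_r−k_1 = 1.331 d⁻¹ and 1 − D₀(k_r−k_1)/(k_1 L₀) = 1 − 0.714×1.331/(0.0894×28.5) = 0.6271, so
t_c = ln(15.88 × 0.6271) / 1.331 = 2.299 / 1.331 = 1.728 d.
L(t_c) = L₀ e^(−k_1 t_c) = 28.5 × 0.8569 = 24.42 mg/L, and at the critical point k_r D_c = k_1 L, so D_c = (0.0894/1.42) × 24.42 = 1.538 mg/L.
Minimum DO = C_s − D_c = 10.7 − 1.538 = 9.162 mg/L.
x_c = v t_c = 1.12 m/s × 1.728 d × 86400 s/d = 167200 m ≈ 167 km.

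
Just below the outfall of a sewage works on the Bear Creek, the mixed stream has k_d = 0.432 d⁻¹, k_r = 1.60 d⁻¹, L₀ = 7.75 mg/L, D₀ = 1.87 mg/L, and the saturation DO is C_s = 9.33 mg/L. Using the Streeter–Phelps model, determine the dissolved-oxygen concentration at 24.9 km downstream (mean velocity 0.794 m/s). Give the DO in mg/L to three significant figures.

DO ≈ 7.44 mg/L

Travel time t = x/v = 24.9 km / (0.794 m/s) = 24900 m / 0.794 m/s = 31360 s = 0.3630 d.
k_d L₀/(k_r−k_d) = 0.432×7.75/(1.60−0.432) = 3.348/1.168 = 2.866 mg/L.
e^(−k_d t) = e^(−0.432×0.3630) = 0.8549; e^(−k_r t) = e^(−1.60×0.3630) = 0.5595.
D = 2.866 × (0.8549 − 0.5595) + 1.87 × 0.5595 = 0.8467 + 1.046 = 1.893 mg/L.
DO = C_s − D = 9.33 − 1.893 = 7.437 mg/L.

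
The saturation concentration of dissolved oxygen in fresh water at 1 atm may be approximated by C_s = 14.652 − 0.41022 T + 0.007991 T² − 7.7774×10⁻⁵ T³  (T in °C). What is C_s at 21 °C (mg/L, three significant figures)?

C_s ≈ 8.84 mg/L

C_s = 14.652 − 0.41022×21 + 0.007991×21² − 7.7774×10⁻⁵×21³ = 8.841 mg/L.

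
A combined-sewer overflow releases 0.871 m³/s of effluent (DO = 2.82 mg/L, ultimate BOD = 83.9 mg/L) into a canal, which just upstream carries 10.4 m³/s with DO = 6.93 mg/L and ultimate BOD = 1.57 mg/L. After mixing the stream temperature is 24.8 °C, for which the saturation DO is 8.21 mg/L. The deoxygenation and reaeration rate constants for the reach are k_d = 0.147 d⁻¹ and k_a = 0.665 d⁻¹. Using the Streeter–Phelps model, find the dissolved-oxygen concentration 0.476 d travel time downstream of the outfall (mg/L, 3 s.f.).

Mixed DO = (10.4×6.93 + 0.871×2.82)/(10.4+0.871) = 74.53/11.27 = 6.612 mg/L.
Mixed L₀ = (10.4×1.57 + 0.871×83.9)/(11.27) = 89.40/11.27 = 7.932 mg/L.
Initial deficit D₀ = C_s − DO₀ = 8.21 − 6.612 = 1.598 mg/L.
D(0.476) = [0.147×7.932/(0.665−0.147)](e^(−0.147×0.476) − e^(−0.665×0.476)) + 1.598 e^(−0.665×0.476)
= 2.251 × (0.9324 − 0.7287) + 1.598 × 0.7287 = 1.623 mg/L.
DO = 8.21 − 1.623 = 6.587 mg/L.

DO ≈ 6.59 mg/L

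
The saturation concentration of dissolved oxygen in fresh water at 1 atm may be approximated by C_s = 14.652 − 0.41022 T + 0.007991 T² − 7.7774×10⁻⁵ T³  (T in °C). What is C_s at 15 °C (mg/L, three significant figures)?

C_s = 14.652 − 0.41022×15 + 0.007991×15² − 7.7774×10⁻⁵×15³ = 10.03 mg/L.

C_s ≈ 10.0 mg/L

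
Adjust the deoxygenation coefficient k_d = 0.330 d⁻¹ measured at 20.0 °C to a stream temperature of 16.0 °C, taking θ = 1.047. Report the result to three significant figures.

k_d(T₂) = k_d(T₁) · θ^(T₂−T₁) = 0.330 × 1.047^(16.0−20.0)
= 0.330 × 1.047^-4.00 = 0.330 × 0.8322 = 0.2746 d⁻¹.

k_d ≈ 0.275 d⁻¹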